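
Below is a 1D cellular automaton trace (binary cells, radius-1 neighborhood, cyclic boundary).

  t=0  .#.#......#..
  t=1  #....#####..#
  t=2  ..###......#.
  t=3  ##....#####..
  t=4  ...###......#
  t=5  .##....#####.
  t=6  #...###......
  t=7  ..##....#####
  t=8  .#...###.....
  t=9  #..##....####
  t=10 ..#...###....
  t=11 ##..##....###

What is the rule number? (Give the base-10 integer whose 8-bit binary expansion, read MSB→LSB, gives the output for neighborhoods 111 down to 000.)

3

  ### -> .   bit 7 = 0  t=1,i=6
  ##. -> .   bit 6 = 0  t=1,i=0
  #.# -> .   bit 5 = 0  t=0,i=2
  #.. -> .   bit 4 = 0  t=0,i=4
  .## -> .   bit 3 = 0  t=1,i=5
  .#. -> .   bit 2 = 0  t=0,i=1
  ..# -> #   bit 1 = 1  t=0,i=0
  ... -> #   bit 0 = 1  t=0,i=5
  bits 00000011 = 3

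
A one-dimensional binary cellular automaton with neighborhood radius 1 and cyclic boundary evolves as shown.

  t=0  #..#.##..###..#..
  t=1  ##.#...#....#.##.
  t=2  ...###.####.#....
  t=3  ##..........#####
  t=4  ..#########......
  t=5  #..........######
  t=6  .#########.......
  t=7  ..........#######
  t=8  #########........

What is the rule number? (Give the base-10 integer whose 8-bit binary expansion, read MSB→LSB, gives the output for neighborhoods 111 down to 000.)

21

  [7] ### => .  t=0,i=10
  [6] ##. => .  t=0,i=6
  [5] #.# => .  t=0,i=4
  [4] #.. => #  t=0,i=1
  [3] .## => .  t=0,i=5
  [2] .#. => #  t=0,i=0
  [1] ..# => .  t=0,i=2
  [0] ... => #  t=1,i=5
  bits 00010101 = 21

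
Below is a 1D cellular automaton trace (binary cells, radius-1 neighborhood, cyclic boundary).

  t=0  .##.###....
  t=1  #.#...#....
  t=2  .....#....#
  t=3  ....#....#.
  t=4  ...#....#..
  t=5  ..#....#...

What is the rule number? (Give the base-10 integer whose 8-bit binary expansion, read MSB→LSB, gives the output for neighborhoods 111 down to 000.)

  ### -> .   bit 7 = 0  t=0,i=5
  ##. -> #   bit 6 = 1  t=0,i=2
  #.# -> .   bit 5 = 0  t=0,i=3
  #.. -> .   bit 4 = 0  t=0,i=7
  .## -> .   bit 3 = 0  t=0,i=1
  .#. -> .   bit 2 = 0  t=1,i=0
  ..# -> #   bit 1 = 1  t=0,i=0
  ... -> .   bit 0 = 0  t=0,i=8
  bits 01000010 = 66

66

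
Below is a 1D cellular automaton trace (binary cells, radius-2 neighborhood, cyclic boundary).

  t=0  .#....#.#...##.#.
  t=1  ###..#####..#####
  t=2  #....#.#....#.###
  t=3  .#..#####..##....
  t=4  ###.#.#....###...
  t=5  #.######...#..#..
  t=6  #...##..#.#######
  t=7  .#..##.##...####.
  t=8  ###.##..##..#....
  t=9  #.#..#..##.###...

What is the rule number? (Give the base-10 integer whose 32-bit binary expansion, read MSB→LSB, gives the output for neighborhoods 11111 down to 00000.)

  nb #####: next=#  (t=1,i=0, bit31=1)
  nb ####.: next=.  (t=1,i=1, bit30=0)
  nb ###.#: next=#  (t=4,i=2, bit29=1)
  nb ###..: next=.  (t=1,i=2, bit28=0)
  nb ##.##: next=.  (t=7,i=6, bit27=0)
  nb ##.#.: next=#  (t=0,i=14, bit26=1)
  nb ##..#: next=.  (t=1,i=3, bit25=0)
  nb ##...: next=#  (t=2,i=1, bit24=1)
  nb #.###: next=.  (t=2,i=14, bit23=0)
  nb #.##.: next=.  (t=7,i=7, bit22=0)
  nb #.#.#: next=#  (t=4,i=4, bit21=1)
  nb #.#..: next=#  (t=0,i=8, bit20=1)
  nb #..##: next=.  (t=1,i=4, bit19=0)
  nb #..#.: next=#  (t=0,i=0, bit18=1)
  nb #...#: next=.  (t=0,i=10, bit17=0)
  nb #....: next=.  (t=0,i=3, bit16=0)
  nb .####: next=.  (t=1,i=6, bit15=0)
  nb .###.: next=.  (t=4,i=1, bit14=0)
  nb .##.#: next=#  (t=0,i=13, bit13=1)
  nb .##..: next=#  (t=3,i=12, bit12=1)
  nb .#.##: next=.  (t=2,i=13, bit11=0)
  nb .#.#.: next=#  (t=0,i=7, bit10=1)
  nb .#..#: next=#  (t=0,i=16, bit9=1)
  nb .#...: next=#  (t=0,i=2, bit8=1)
  nb ..###: next=#  (t=1,i=5, bit7=1)
  nb ..##.: next=#  (t=0,i=12, bit6=1)
  nb ..#.#: next=#  (t=0,i=6, bit5=1)
  nb ..#..: next=#  (t=0,i=1, bit4=1)
  nb ...##: next=.  (t=0,i=11, bit3=0)
  nb ...#.: next=#  (t=0,i=5, bit2=1)
  nb ....#: next=.  (t=0,i=4, bit1=0)
  nb .....: next=.  (t=3,i=15, bit0=0)
  bits 10100101001101000011011111110100 = 2771662836

2771662836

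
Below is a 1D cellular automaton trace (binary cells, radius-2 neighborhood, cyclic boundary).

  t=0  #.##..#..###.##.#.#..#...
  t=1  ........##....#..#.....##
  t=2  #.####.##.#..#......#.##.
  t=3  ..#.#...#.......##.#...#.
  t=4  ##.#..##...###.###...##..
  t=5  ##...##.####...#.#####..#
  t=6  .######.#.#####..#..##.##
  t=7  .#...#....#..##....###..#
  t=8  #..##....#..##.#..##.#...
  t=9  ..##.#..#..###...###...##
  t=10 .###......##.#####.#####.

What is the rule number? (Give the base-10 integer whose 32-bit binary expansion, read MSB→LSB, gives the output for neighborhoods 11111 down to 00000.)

1368007885

  ##### -> .   bit 31 = 0  t=5,i=19
  ####. -> #   bit 30 = 1  t=2,i=4
  ###.# -> .   bit 29 = 0  t=0,i=11
  ###.. -> #   bit 28 = 1  t=4,i=17
  ##.## -> .   bit 27 = 0  t=0,i=12
  ##.#. -> .   bit 26 = 0  t=0,i=15
  ##..# -> .   bit 25 = 0  t=0,i=4
  ##... -> #   bit 24 = 1  t=1,i=0
  #.### -> #   bit 23 = 1  t=2,i=2
  #.##. -> .   bit 22 = 0  t=0,i=2
  #.#.# -> .   bit 21 = 0  t=0,i=16
  #.#.. -> .   bit 20 = 0  t=0,i=18
  #..## -> #   bit 19 = 1  t=0,i=8
  #..#. -> .   bit 18 = 0  t=0,i=5
  #...# -> #   bit 17 = 1  t=0,i=23
  #.... -> .   bit 16 = 0  t=1,i=1
  .#### -> .   bit 15 = 0  t=2,i=3
  .###. -> .   bit 14 = 0  t=0,i=10
  .##.# -> #   bit 13 = 1  t=0,i=14
  .##.. -> .   bit 12 = 0  t=0,i=3
  .#.## -> .   bit 11 = 0  t=0,i=1
  .#.#. -> #   bit 10 = 1  t=0,i=17
  .#..# -> .   bit 9 = 0  t=0,i=7
  .#... -> .   bit 8 = 0  t=0,i=22
  ..### -> #   bit 7 = 1  t=0,i=9
  ..##. -> #   bit 6 = 1  t=1,i=8
  ..#.# -> .   bit 5 = 0  t=0,i=0
  ..#.. -> .   bit 4 = 0  t=0,i=6
  ...## -> #   bit 3 = 1  t=1,i=7
  ...#. -> #   bit 2 = 1  t=0,i=24
  ....# -> .   bit 1 = 0  t=1,i=6
  ..... -> #   bit 0 = 1  t=1,i=2
  bits 01010001100010100010010011001101 = 1368007885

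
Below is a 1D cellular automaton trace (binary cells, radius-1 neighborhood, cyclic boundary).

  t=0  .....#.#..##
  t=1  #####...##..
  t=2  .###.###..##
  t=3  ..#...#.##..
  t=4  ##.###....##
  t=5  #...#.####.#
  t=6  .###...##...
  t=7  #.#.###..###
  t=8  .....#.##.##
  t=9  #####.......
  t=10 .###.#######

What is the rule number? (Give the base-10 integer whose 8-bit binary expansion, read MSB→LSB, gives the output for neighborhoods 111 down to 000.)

  ###|#  b7=1 t=1,i=1
  ##.|.  b6=0 t=0,i=11
  #.#|.  b5=0 t=0,i=6
  #..|#  b4=1 t=0,i=0
  .##|.  b3=0 t=0,i=10
  .#.|.  b2=0 t=0,i=5
  ..#|#  b1=1 t=0,i=4
  ...|#  b0=1 t=0,i=1
  bits 10010011 = 147

147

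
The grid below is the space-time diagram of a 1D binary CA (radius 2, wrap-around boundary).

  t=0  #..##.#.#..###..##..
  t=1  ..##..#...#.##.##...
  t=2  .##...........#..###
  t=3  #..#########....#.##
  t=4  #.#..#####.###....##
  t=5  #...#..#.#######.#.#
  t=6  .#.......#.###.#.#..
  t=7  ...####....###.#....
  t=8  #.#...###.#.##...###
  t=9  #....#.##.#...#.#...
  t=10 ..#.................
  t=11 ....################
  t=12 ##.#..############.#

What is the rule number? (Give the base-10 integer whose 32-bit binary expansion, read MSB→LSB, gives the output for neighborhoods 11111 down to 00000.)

  nb #####: next=#  (t=3,i=5, bit31=1)
  nb ####.: next=.  (t=3,i=10, bit30=0)
  nb ###.#: next=#  (t=2,i=19, bit29=1)
  nb ###..: next=#  (t=0,i=13, bit28=1)
  nb ##.##: next=#  (t=1,i=14, bit27=1)
  nb ##.#.: next=.  (t=0,i=5, bit26=0)
  nb ##..#: next=.  (t=0,i=14, bit25=0)
  nb ##...: next=#  (t=1,i=17, bit24=1)
  nb #.###: next=#  (t=3,i=18, bit23=1)
  nb #.##.: next=.  (t=1,i=12, bit22=0)
  nb #.#.#: next=#  (t=0,i=6, bit21=1)
  nb #.#..: next=.  (t=0,i=8, bit20=0)
  nb #..##: next=#  (t=0,i=2, bit19=1)
  nb #..#.: next=.  (t=0,i=19, bit18=0)
  nb #...#: next=.  (t=1,i=8, bit17=0)
  nb #....: next=#  (t=1,i=18, bit16=1)
  nb .####: next=.  (t=3,i=4, bit15=0)
  nb .###.: next=#  (t=0,i=12, bit14=1)
  nb .##.#: next=.  (t=0,i=4, bit13=0)
  nb .##..: next=.  (t=0,i=17, bit12=0)
  nb .#.##: next=.  (t=1,i=11, bit11=0)
  nb .#.#.: next=.  (t=0,i=7, bit10=0)
  nb .#..#: next=.  (t=0,i=1, bit9=0)
  nb .#...: next=.  (t=1,i=7, bit8=0)
  nb ..###: next=.  (t=0,i=11, bit7=0)
  nb ..##.: next=#  (t=0,i=3, bit6=1)
  nb ..#.#: next=.  (t=1,i=10, bit5=0)
  nb ..#..: next=.  (t=0,i=0, bit4=0)
  nb ...##: next=#  (t=1,i=1, bit3=1)
  nb ...#.: next=.  (t=1,i=9, bit2=0)
  nb ....#: next=.  (t=1,i=0, bit1=0)
  nb .....: next=#  (t=1,i=19, bit0=1)
  bits 10111001101010010100000001001001 = 3114877001

3114877001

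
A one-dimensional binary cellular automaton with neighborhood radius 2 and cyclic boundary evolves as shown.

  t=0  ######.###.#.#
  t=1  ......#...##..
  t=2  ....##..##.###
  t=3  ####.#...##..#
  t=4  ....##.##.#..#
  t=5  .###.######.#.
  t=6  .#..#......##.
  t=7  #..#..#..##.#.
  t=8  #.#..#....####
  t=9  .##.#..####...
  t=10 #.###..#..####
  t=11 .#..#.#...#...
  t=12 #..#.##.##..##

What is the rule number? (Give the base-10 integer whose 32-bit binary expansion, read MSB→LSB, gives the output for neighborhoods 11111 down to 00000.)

494351502

  nb #####: next=.  (t=0,i=1, bit31=0)
  nb ####.: next=.  (t=0,i=4, bit30=0)
  nb ###.#: next=.  (t=0,i=5, bit29=0)
  nb ###..: next=#  (t=2,i=13, bit28=1)
  nb ##.##: next=#  (t=0,i=6, bit27=1)
  nb ##.#.: next=#  (t=0,i=10, bit26=1)
  nb ##..#: next=.  (t=2,i=6, bit25=0)
  nb ##...: next=#  (t=1,i=12, bit24=1)
  nb #.###: next=.  (t=0,i=7, bit23=0)
  nb #.##.: next=#  (t=4,i=7, bit22=1)
  nb #.#.#: next=#  (t=0,i=11, bit21=1)
  nb #.#..: next=#  (t=3,i=5, bit20=1)
  nb #..##: next=.  (t=2,i=7, bit19=0)
  nb #..#.: next=#  (t=4,i=12, bit18=1)
  nb #...#: next=#  (t=1,i=8, bit17=1)
  nb #....: next=#  (t=1,i=13, bit16=1)
  nb .####: next=.  (t=0,i=0, bit15=0)
  nb .###.: next=.  (t=0,i=8, bit14=0)
  nb .##.#: next=#  (t=2,i=9, bit13=1)
  nb .##..: next=#  (t=1,i=11, bit12=1)
  nb .#.##: next=.  (t=0,i=12, bit11=0)
  nb .#.#.: next=#  (t=7,i=13, bit10=1)
  nb .#..#: next=.  (t=4,i=11, bit9=0)
  nb .#...: next=.  (t=1,i=7, bit8=0)
  nb ..###: next=#  (t=3,i=13, bit7=1)
  nb ..##.: next=.  (t=1,i=10, bit6=0)
  nb ..#.#: next=.  (t=11,i=4, bit5=0)
  nb ..#..: next=.  (t=1,i=6, bit4=0)
  nb ...##: next=#  (t=1,i=9, bit3=1)
  nb ...#.: next=#  (t=1,i=5, bit2=1)
  nb ....#: next=#  (t=1,i=4, bit1=1)
  nb .....: next=.  (t=1,i=0, bit0=0)
  bits 00011101011101110011010010001110 = 494351502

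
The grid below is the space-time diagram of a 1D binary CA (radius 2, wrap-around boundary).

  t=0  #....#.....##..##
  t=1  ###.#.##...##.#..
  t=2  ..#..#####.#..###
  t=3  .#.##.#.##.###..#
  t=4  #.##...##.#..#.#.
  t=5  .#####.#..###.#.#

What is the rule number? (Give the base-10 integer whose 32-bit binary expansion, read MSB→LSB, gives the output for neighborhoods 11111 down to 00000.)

  [31] ##### => .  t=2,i=7
  [30] ####. => #  t=2,i=8
  [29] ###.# => #  t=1,i=2
  [28] ###.. => #  t=0,i=0
  [27] ##.## => #  t=3,i=10
  [26] ##.#. => .  t=1,i=3
  [25] ##..# => .  t=0,i=13
  [24] ##... => #  t=0,i=1
  [23] #.### => .  t=3,i=11
  [22] #.##. => #  t=1,i=6
  [21] #.#.# => .  t=1,i=4
  [20] #.#.. => #  t=1,i=14
  [19] #..## => #  t=0,i=14
  [18] #..#. => #  t=2,i=1
  [17] #...# => #  t=1,i=9
  [16] #.... => #  t=0,i=2
  [15] .#### => #  t=2,i=6
  [14] .###. => .  t=0,i=16
  [13] .##.# => .  t=1,i=12
  [12] .##.. => #  t=0,i=12
  [11] .#.## => #  t=1,i=5
  [10] .#.#. => #  t=3,i=0
  [9] .#..# => #  t=1,i=15
  [8] .#... => #  t=0,i=6
  [7] ..### => .  t=0,i=15
  [6] ..##. => #  t=0,i=11
  [5] ..#.# => .  t=3,i=16
  [4] ..#.. => .  t=0,i=5
  [3] ...## => .  t=0,i=10
  [2] ...#. => #  t=0,i=4
  [1] ....# => .  t=0,i=3
  [0] ..... => .  t=0,i=8
  bits 01111001010111111001111101000100 = 2036309828

2036309828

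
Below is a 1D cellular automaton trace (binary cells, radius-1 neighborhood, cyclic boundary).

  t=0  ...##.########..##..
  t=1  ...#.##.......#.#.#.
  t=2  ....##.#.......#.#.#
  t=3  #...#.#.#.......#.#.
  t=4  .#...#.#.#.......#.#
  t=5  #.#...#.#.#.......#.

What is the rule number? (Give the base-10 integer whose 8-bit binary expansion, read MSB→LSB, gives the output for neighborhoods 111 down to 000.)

56

  ### -> .   bit 7 = 0  t=0,i=7
  ##. -> .   bit 6 = 0  t=0,i=4
  #.# -> #   bit 5 = 1  t=0,i=5
  #.. -> #   bit 4 = 1  t=0,i=14
  .## -> #   bit 3 = 1  t=0,i=3
  .#. -> .   bit 2 = 0  t=1,i=3
  ..# -> .   bit 1 = 0  t=0,i=2
  ... -> .   bit 0 = 0  t=0,i=0
  bits 00111000 = 56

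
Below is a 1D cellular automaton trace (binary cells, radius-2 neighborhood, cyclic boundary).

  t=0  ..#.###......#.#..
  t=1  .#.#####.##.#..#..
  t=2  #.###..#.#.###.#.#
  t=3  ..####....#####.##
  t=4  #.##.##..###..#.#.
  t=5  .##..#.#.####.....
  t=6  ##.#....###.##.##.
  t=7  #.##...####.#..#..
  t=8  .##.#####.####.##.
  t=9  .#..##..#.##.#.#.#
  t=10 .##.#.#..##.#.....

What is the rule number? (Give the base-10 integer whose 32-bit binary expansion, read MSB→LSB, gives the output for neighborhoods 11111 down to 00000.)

936561373

  ##### -> .   bit 31 = 0  t=1,i=5
  ####. -> .   bit 30 = 0  t=1,i=6
  ###.# -> #   bit 29 = 1  t=1,i=7
  ###.. -> #   bit 28 = 1  t=0,i=6
  ##.## -> .   bit 27 = 0  t=1,i=8
  ##.#. -> #   bit 26 = 1  t=1,i=11
  ##..# -> #   bit 25 = 1  t=2,i=5
  ##... -> #   bit 24 = 1  t=0,i=7
  #.### -> #   bit 23 = 1  t=0,i=4
  #.##. -> #   bit 22 = 1  t=1,i=9
  #.#.# -> .   bit 21 = 0  t=2,i=9
  #.#.. -> #   bit 20 = 1  t=0,i=15
  #..## -> .   bit 19 = 0  t=3,i=1
  #..#. -> .   bit 18 = 0  t=1,i=14
  #...# -> #   bit 17 = 1  t=1,i=17
  #.... -> .   bit 16 = 0  t=0,i=8
  .#### -> #   bit 15 = 1  t=1,i=4
  .###. -> #   bit 14 = 1  t=0,i=5
  .##.# -> .   bit 13 = 0  t=1,i=10
  .##.. -> .   bit 12 = 0  t=3,i=17
  .#.## -> #   bit 11 = 1  t=0,i=3
  .#.#. -> .   bit 10 = 0  t=0,i=14
  .#..# -> #   bit 9 = 1  t=1,i=13
  .#... -> .   bit 8 = 0  t=0,i=16
  ..### -> #   bit 7 = 1  t=3,i=2
  ..##. -> #   bit 6 = 1  t=5,i=1
  ..#.# -> .   bit 5 = 0  t=0,i=2
  ..#.. -> #   bit 4 = 1  t=1,i=15
  ...## -> #   bit 3 = 1  t=3,i=9
  ...#. -> #   bit 2 = 1  t=0,i=1
  ....# -> .   bit 1 = 0  t=0,i=0
  ..... -> #   bit 0 = 1  t=0,i=9
  bits 00110111110100101100101011011101 = 936561373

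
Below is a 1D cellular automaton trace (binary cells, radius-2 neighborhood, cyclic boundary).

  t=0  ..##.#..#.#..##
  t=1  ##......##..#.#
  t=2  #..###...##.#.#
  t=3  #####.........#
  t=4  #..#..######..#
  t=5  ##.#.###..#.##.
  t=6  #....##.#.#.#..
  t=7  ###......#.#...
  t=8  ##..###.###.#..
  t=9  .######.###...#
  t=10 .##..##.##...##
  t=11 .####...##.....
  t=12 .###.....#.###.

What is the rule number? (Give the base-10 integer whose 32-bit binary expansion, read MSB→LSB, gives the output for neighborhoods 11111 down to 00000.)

1657394613

  [31] ##### => .  t=3,i=1
  [30] ####. => #  t=3,i=3
  [29] ###.# => #  t=8,i=6
  [28] ###.. => .  t=1,i=1
  [27] ##.## => .  t=5,i=14
  [26] ##.#. => .  t=0,i=4
  [25] ##..# => #  t=0,i=0
  [24] ##... => .  t=1,i=2
  [23] #.### => #  t=1,i=14
  [22] #.##. => #  t=2,i=14
  [21] #.#.# => .  t=2,i=12
  [20] #.#.. => .  t=0,i=5
  [19] #..## => #  t=0,i=1
  [18] #..#. => .  t=0,i=7
  [17] #...# => .  t=2,i=7
  [16] #.... => #  t=1,i=3
  [15] .#### => #  t=3,i=0
  [14] .###. => #  t=1,i=0
  [13] .##.# => .  t=0,i=3
  [12] .##.. => #  t=0,i=14
  [11] .#.## => .  t=1,i=13
  [10] .#.#. => #  t=0,i=9
  [9] .#..# => .  t=0,i=6
  [8] .#... => #  t=6,i=1
  [7] ..### => #  t=2,i=3
  [6] ..##. => .  t=0,i=2
  [5] ..#.# => #  t=0,i=8
  [4] ..#.. => #  t=4,i=3
  [3] ...## => .  t=1,i=7
  [2] ...#. => #  t=7,i=8
  [1] ....# => .  t=1,i=6
  [0] ..... => #  t=1,i=4
  bits 01100010110010011101010110110101 = 1657394613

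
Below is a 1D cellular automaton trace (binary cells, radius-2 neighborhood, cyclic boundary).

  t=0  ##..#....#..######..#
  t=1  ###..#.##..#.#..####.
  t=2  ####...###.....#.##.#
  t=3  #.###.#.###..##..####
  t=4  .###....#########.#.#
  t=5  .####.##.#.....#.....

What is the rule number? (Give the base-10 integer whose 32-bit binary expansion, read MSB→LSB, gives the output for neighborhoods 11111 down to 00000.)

  nb #####: next=.  (t=0,i=14, bit31=0)
  nb ####.: next=#  (t=0,i=16, bit30=1)
  nb ###.#: next=.  (t=1,i=19, bit29=0)
  nb ###..: next=#  (t=0,i=1, bit28=1)
  nb ##.##: next=#  (t=1,i=20, bit27=1)
  nb ##.#.: next=.  (t=3,i=5, bit26=0)
  nb ##..#: next=#  (t=0,i=2, bit25=1)
  nb ##...: next=#  (t=2,i=4, bit24=1)
  nb #.###: next=#  (t=1,i=0, bit23=1)
  nb #.##.: next=#  (t=1,i=7, bit22=1)
  nb #.#.#: next=.  (t=3,i=6, bit21=0)
  nb #.#..: next=.  (t=1,i=13, bit20=0)
  nb #..##: next=#  (t=0,i=11, bit19=1)
  nb #..#.: next=.  (t=0,i=3, bit18=0)
  nb #...#: next=.  (t=2,i=5, bit17=0)
  nb #....: next=.  (t=0,i=6, bit16=0)
  nb .####: next=#  (t=0,i=13, bit15=1)
  nb .###.: next=#  (t=0,i=0, bit14=1)
  nb .##.#: next=#  (t=2,i=18, bit13=1)
  nb .##..: next=#  (t=1,i=8, bit12=1)
  nb .#.##: next=.  (t=1,i=6, bit11=0)
  nb .#.#.: next=.  (t=1,i=12, bit10=0)
  nb .#..#: next=.  (t=0,i=10, bit9=0)
  nb .#...: next=#  (t=0,i=5, bit8=1)
  nb ..###: next=.  (t=0,i=12, bit7=0)
  nb ..##.: next=#  (t=3,i=13, bit6=1)
  nb ..#.#: next=.  (t=1,i=5, bit5=0)
  nb ..#..: next=.  (t=0,i=4, bit4=0)
  nb ...##: next=#  (t=2,i=6, bit3=1)
  nb ...#.: next=#  (t=0,i=8, bit2=1)
  nb ....#: next=#  (t=0,i=7, bit1=1)
  nb .....: next=.  (t=2,i=12, bit0=0)
  bits 01011011110010001111000101001110 = 1539895630

1539895630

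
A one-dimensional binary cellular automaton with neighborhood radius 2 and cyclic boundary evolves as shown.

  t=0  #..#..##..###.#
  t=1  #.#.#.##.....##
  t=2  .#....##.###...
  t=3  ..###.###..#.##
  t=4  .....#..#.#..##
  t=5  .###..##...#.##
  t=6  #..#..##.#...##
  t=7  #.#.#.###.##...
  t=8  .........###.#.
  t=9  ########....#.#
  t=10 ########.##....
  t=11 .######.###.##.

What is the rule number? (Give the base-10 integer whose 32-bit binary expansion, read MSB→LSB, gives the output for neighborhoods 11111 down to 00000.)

  [31] ##### => #  t=9,i=1
  [30] ####. => #  t=9,i=6
  [29] ###.# => .  t=0,i=12
  [28] ###.. => #  t=2,i=11
  [27] ##.## => #  t=0,i=13
  [26] ##.#. => #  t=1,i=1
  [25] ##..# => .  t=0,i=1
  [24] ##... => .  t=1,i=8
  [23] #.### => .  t=2,i=9
  [22] #.##. => #  t=0,i=14
  [21] #.#.# => .  t=1,i=2
  [20] #.#.. => .  t=4,i=10
  [19] #..## => .  t=0,i=5
  [18] #..#. => #  t=0,i=2
  [17] #...# => #  t=5,i=9
  [16] #.... => #  t=1,i=9
  [15] .#### => #  t=9,i=0
  [14] .###. => .  t=0,i=11
  [13] .##.# => #  t=2,i=7
  [12] .##.. => #  t=0,i=0
  [11] .#.## => .  t=1,i=5
  [10] .#.#. => .  t=1,i=3
  [9] .#..# => #  t=0,i=4
  [8] .#... => #  t=2,i=2
  [7] ..### => .  t=0,i=10
  [6] ..##. => #  t=0,i=6
  [5] ..#.# => .  t=3,i=11
  [4] ..#.. => .  t=0,i=3
  [3] ...## => .  t=1,i=12
  [2] ...#. => .  t=2,i=0
  [1] ....# => #  t=1,i=11
  [0] ..... => #  t=1,i=10
  bits 11011100010001111011001101000011 = 3695686467

3695686467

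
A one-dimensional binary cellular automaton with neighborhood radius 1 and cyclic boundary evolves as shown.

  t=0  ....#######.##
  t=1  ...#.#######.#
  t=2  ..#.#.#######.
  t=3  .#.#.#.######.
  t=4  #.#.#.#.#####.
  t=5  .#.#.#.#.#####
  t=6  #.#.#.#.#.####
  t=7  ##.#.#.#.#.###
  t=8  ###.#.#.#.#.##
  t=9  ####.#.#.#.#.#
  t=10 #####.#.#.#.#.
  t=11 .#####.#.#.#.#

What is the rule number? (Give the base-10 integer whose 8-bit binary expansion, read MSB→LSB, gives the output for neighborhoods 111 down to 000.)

226

  ###|#  b7=1 t=0,i=5
  ##.|#  b6=1 t=0,i=10
  #.#|#  b5=1 t=0,i=11
  #..|.  b4=0 t=0,i=0
  .##|.  b3=0 t=0,i=4
  .#.|.  b2=0 t=1,i=3
  ..#|#  b1=1 t=0,i=3
  ...|.  b0=0 t=0,i=1
  bits 11100010 = 226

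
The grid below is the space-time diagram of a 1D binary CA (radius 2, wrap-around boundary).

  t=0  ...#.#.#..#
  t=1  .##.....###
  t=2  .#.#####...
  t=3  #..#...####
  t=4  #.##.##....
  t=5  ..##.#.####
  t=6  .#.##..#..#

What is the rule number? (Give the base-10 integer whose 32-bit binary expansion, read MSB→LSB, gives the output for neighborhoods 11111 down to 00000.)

  ##### -> .   bit 31 = 0  t=2,i=5
  ####. -> .   bit 30 = 0  t=2,i=6
  ###.# -> .   bit 29 = 0  t=1,i=10
  ###.. -> #   bit 28 = 1  t=2,i=7
  ##.## -> .   bit 27 = 0  t=1,i=0
  ##.#. -> #   bit 26 = 1  t=5,i=4
  ##..# -> .   bit 25 = 0  t=3,i=1
  ##... -> #   bit 24 = 1  t=1,i=3
  #.### -> #   bit 23 = 1  t=2,i=3
  #.##. -> #   bit 22 = 1  t=1,i=1
  #.#.# -> .   bit 21 = 0  t=0,i=5
  #.#.. -> .   bit 20 = 0  t=0,i=7
  #..## -> #   bit 19 = 1  t=5,i=1
  #..#. -> #   bit 18 = 1  t=0,i=9
  #...# -> #   bit 17 = 1  t=0,i=1
  #.... -> #   bit 16 = 1  t=1,i=4
  .#### -> .   bit 15 = 0  t=2,i=4
  .###. -> .   bit 14 = 0  t=1,i=9
  .##.# -> #   bit 13 = 1  t=4,i=3
  .##.. -> .   bit 12 = 0  t=1,i=2
  .#.## -> .   bit 11 = 0  t=2,i=2
  .#.#. -> .   bit 10 = 0  t=0,i=4
  .#..# -> #   bit 9 = 1  t=0,i=8
  .#... -> .   bit 8 = 0  t=0,i=0
  ..### -> .   bit 7 = 0  t=1,i=8
  ..##. -> .   bit 6 = 0  t=5,i=2
  ..#.# -> .   bit 5 = 0  t=0,i=3
  ..#.. -> #   bit 4 = 1  t=0,i=10
  ...## -> #   bit 3 = 1  t=1,i=7
  ...#. -> #   bit 2 = 1  t=0,i=2
  ....# -> #   bit 1 = 1  t=1,i=6
  ..... -> #   bit 0 = 1  t=1,i=5
  bits 00010101110011110010001000011111 = 365896223

365896223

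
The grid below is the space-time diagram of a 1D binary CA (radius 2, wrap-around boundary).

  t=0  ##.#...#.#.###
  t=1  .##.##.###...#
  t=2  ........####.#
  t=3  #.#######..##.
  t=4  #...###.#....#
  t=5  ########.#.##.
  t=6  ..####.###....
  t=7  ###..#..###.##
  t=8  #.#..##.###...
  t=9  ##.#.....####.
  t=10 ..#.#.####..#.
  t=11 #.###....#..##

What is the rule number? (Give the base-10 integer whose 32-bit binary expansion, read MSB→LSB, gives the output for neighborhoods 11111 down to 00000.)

  ##### -> #   bit 31 = 1  t=0,i=13
  ####. -> .   bit 30 = 0  t=0,i=0
  ###.# -> #   bit 29 = 1  t=0,i=1
  ###.. -> #   bit 28 = 1  t=1,i=9
  ##.## -> .   bit 27 = 0  t=1,i=3
  ##.#. -> #   bit 26 = 1  t=0,i=2
  ##..# -> .   bit 25 = 0  t=3,i=9
  ##... -> #   bit 24 = 1  t=1,i=10
  #.### -> .   bit 23 = 0  t=0,i=11
  #.##. -> .   bit 22 = 0  t=1,i=1
  #.#.# -> #   bit 21 = 1  t=0,i=9
  #.#.. -> .   bit 20 = 0  t=0,i=3
  #..## -> .   bit 19 = 0  t=3,i=10
  #..#. -> .   bit 18 = 0  t=7,i=4
  #...# -> #   bit 17 = 1  t=0,i=5
  #.... -> .   bit 16 = 0  t=2,i=1
  .#### -> .   bit 15 = 0  t=0,i=12
  .###. -> #   bit 14 = 1  t=1,i=8
  .##.# -> .   bit 13 = 0  t=1,i=2
  .##.. -> #   bit 12 = 1  t=4,i=0
  .#.## -> .   bit 11 = 0  t=0,i=10
  .#.#. -> #   bit 10 = 1  t=0,i=8
  .#..# -> #   bit 9 = 1  t=7,i=6
  .#... -> #   bit 8 = 1  t=0,i=4
  ..### -> #   bit 7 = 1  t=2,i=8
  ..##. -> .   bit 6 = 0  t=3,i=11
  ..#.# -> #   bit 5 = 1  t=0,i=7
  ..#.. -> #   bit 4 = 1  t=7,i=5
  ...## -> #   bit 3 = 1  t=2,i=7
  ...#. -> .   bit 2 = 0  t=0,i=6
  ....# -> #   bit 1 = 1  t=2,i=6
  ..... -> #   bit 0 = 1  t=2,i=2
  bits 10110101001000100101011110111011 = 3038926779

3038926779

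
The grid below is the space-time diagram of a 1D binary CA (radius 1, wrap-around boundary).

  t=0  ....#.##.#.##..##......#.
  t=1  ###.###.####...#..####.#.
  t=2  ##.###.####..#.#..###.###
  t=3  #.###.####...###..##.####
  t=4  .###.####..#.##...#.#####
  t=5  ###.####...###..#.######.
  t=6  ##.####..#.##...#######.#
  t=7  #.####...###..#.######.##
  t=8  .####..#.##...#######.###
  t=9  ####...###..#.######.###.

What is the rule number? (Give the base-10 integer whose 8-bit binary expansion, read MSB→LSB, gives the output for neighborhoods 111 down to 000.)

173

  ###|#  b7=1 t=1,i=1
  ##.|.  b6=0 t=0,i=7
  #.#|#  b5=1 t=0,i=5
  #..|.  b4=0 t=0,i=13
  .##|#  b3=1 t=0,i=6
  .#.|#  b2=1 t=0,i=4
  ..#|.  b1=0 t=0,i=3
  ...|#  b0=1 t=0,i=0
  bits 10101101 = 173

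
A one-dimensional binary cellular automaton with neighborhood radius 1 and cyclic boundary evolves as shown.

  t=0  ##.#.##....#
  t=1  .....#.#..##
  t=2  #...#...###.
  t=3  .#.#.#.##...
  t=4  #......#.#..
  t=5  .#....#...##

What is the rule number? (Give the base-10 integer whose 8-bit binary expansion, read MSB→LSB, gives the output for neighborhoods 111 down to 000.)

26

  nb ###: next=.  (t=0,i=0, bit7=0)
  nb ##.: next=.  (t=0,i=1, bit6=0)
  nb #.#: next=.  (t=0,i=2, bit5=0)
  nb #..: next=#  (t=0,i=7, bit4=1)
  nb .##: next=#  (t=0,i=5, bit3=1)
  nb .#.: next=.  (t=0,i=3, bit2=0)
  nb ..#: next=#  (t=0,i=10, bit1=1)
  nb ...: next=.  (t=0,i=8, bit0=0)
  bits 00011010 = 26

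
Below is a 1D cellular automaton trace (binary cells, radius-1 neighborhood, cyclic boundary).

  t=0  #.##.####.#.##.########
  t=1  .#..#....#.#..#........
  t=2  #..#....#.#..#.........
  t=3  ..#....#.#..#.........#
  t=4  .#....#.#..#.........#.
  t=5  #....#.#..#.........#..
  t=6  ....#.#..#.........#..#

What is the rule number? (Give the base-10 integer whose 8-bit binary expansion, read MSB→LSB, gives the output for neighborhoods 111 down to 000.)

  ### -> .   bit 7 = 0  t=0,i=6
  ##. -> .   bit 6 = 0  t=0,i=0
  #.# -> #   bit 5 = 1  t=0,i=1
  #.. -> .   bit 4 = 0  t=1,i=2
  .## -> .   bit 3 = 0  t=0,i=2
  .#. -> .   bit 2 = 0  t=0,i=10
  ..# -> #   bit 1 = 1  t=1,i=0
  ... -> .   bit 0 = 0  t=1,i=6
  bits 00100010 = 34

34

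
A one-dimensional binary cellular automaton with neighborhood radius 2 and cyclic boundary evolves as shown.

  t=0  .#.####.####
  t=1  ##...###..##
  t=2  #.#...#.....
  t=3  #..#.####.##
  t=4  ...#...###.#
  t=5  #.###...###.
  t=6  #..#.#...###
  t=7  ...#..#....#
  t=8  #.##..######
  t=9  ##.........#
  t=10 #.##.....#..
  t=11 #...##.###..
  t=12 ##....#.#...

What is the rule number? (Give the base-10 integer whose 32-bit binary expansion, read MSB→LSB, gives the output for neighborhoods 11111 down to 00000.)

  #####|.  b31=0 t=8,i=8
  ####.|#  b30=1 t=0,i=5
  ###.#|#  b29=1 t=0,i=6
  ###..|.  b28=0 t=1,i=1
  ##.##|#  b27=1 t=0,i=7
  ##.#.|#  b26=1 t=0,i=0
  ##..#|.  b25=0 t=1,i=8
  ##...|#  b24=1 t=1,i=2
  #.###|.  b23=0 t=0,i=3
  #.##.|.  b22=0 t=8,i=2
  #.#.#|#  b21=1 t=0,i=1
  #.#..|.  b20=0 t=2,i=2
  #..##|.  b19=0 t=1,i=9
  #..#.|.  b18=0 t=3,i=2
  #...#|.  b17=0 t=1,i=3
  #....|#  b16=1 t=2,i=8
  .####|.  b15=0 t=0,i=4
  .###.|#  b14=1 t=1,i=6
  .##.#|.  b13=0 t=11,i=5
  .##..|.  b12=0 t=8,i=3
  .#.##|.  b11=0 t=0,i=2
  .#.#.|.  b10=0 t=2,i=1
  .#..#|.  b9=0 t=7,i=4
  .#...|#  b8=1 t=2,i=3
  ..###|.  b7=0 t=1,i=5
  ..##.|.  b6=0 t=11,i=4
  ..#.#|#  b5=1 t=2,i=0
  ..#..|#  b4=1 t=2,i=6
  ...##|.  b3=0 t=1,i=4
  ...#.|#  b2=1 t=2,i=5
  ....#|#  b1=1 t=2,i=10
  .....|.  b0=0 t=2,i=9
  bits 01101101001000010100000100110110 = 1830895926

1830895926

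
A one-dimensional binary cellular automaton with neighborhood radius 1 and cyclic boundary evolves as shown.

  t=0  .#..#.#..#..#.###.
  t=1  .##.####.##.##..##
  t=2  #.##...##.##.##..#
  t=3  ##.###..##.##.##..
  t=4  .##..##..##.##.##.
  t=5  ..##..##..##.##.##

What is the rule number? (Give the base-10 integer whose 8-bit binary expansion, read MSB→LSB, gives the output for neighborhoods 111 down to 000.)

117

  ###|.  b7=0 t=0,i=15
  ##.|#  b6=1 t=0,i=16
  #.#|#  b5=1 t=0,i=5
  #..|#  b4=1 t=0,i=2
  .##|.  b3=0 t=0,i=14
  .#.|#  b2=1 t=0,i=1
  ..#|.  b1=0 t=0,i=0
  ...|#  b0=1 t=2,i=5
  bits 01110101 = 117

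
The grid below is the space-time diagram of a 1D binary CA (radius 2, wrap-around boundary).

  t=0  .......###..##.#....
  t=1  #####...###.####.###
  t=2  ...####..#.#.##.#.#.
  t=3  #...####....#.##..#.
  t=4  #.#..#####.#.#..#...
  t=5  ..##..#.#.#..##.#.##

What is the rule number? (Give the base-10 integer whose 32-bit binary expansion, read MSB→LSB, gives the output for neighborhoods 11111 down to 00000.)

1595140693

  [31] ##### => .  t=1,i=0
  [30] ####. => #  t=1,i=3
  [29] ###.# => .  t=1,i=10
  [28] ###.. => #  t=0,i=9
  [27] ##.## => #  t=1,i=11
  [26] ##.#. => #  t=0,i=14
  [25] ##..# => #  t=0,i=10
  [24] ##... => #  t=1,i=5
  [23] #.### => .  t=1,i=12
  [22] #.##. => .  t=2,i=13
  [21] #.#.# => .  t=2,i=11
  [20] #.#.. => #  t=0,i=15
  [19] #..## => .  t=0,i=11
  [18] #..#. => .  t=2,i=8
  [17] #...# => #  t=1,i=6
  [16] #.... => #  t=0,i=17
  [15] .#### => #  t=1,i=13
  [14] .###. => #  t=0,i=8
  [13] .##.# => #  t=0,i=13
  [12] .##.. => .  t=3,i=15
  [11] .#.## => #  t=2,i=12
  [10] .#.#. => .  t=2,i=10
  [9] .#..# => #  t=4,i=3
  [8] .#... => .  t=0,i=16
  [7] ..### => .  t=0,i=7
  [6] ..##. => #  t=0,i=12
  [5] ..#.# => .  t=2,i=9
  [4] ..#.. => #  t=4,i=16
  [3] ...## => .  t=0,i=6
  [2] ...#. => #  t=3,i=11
  [1] ....# => .  t=0,i=5
  [0] ..... => #  t=0,i=0
  bits 01011111000100111110101001010101 = 1595140693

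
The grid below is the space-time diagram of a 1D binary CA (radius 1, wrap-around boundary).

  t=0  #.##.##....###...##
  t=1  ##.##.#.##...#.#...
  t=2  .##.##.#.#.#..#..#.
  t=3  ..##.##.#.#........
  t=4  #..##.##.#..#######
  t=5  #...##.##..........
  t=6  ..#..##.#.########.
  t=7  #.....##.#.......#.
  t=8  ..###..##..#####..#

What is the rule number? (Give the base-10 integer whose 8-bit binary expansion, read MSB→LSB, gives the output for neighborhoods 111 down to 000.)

  [7] ### => .  t=0,i=12
  [6] ##. => #  t=0,i=0
  [5] #.# => #  t=0,i=1
  [4] #.. => .  t=0,i=7
  [3] .## => .  t=0,i=2
  [2] .#. => .  t=1,i=6
  [1] ..# => .  t=0,i=10
  [0] ... => #  t=0,i=8
  bits 01100001 = 97

97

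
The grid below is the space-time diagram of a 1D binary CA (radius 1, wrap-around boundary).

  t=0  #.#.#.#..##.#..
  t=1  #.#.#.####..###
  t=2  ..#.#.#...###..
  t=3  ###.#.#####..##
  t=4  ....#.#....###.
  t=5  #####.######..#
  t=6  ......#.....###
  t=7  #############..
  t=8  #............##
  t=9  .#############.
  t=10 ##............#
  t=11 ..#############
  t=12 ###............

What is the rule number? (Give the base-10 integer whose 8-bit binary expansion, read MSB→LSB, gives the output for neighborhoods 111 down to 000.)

31

  nb ###: next=.  (t=1,i=7, bit7=0)
  nb ##.: next=.  (t=0,i=10, bit6=0)
  nb #.#: next=.  (t=0,i=1, bit5=0)
  nb #..: next=#  (t=0,i=7, bit4=1)
  nb .##: next=#  (t=0,i=9, bit3=1)
  nb .#.: next=#  (t=0,i=0, bit2=1)
  nb ..#: next=#  (t=0,i=8, bit1=1)
  nb ...: next=#  (t=2,i=0, bit0=1)
  bits 00011111 = 31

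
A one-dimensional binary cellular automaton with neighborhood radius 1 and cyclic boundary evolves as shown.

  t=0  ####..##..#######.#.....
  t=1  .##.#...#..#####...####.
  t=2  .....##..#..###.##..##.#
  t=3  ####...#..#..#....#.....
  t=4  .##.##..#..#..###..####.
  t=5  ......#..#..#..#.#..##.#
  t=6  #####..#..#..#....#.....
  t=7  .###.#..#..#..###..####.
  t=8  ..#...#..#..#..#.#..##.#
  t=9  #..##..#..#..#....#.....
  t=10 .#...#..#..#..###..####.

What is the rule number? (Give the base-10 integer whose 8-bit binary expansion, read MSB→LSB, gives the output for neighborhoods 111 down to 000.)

  nb ###: next=#  (t=0,i=1, bit7=1)
  nb ##.: next=.  (t=0,i=3, bit6=0)
  nb #.#: next=.  (t=0,i=17, bit5=0)
  nb #..: next=#  (t=0,i=4, bit4=1)
  nb .##: next=.  (t=0,i=0, bit3=0)
  nb .#.: next=.  (t=0,i=18, bit2=0)
  nb ..#: next=.  (t=0,i=5, bit1=0)
  nb ...: next=#  (t=0,i=20, bit0=1)
  bits 10010001 = 145

145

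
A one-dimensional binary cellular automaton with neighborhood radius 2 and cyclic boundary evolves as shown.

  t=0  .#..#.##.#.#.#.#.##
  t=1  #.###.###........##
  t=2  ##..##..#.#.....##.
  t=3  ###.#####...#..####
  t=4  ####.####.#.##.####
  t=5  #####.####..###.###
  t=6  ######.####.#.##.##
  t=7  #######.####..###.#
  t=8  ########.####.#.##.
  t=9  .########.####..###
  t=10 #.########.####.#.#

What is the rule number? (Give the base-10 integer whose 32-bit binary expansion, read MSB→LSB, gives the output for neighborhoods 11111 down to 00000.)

4266111736

  ##### -> #   bit 31 = 1  t=3,i=0
  ####. -> #   bit 30 = 1  t=3,i=1
  ###.# -> #   bit 29 = 1  t=1,i=0
  ###.. -> #   bit 28 = 1  t=1,i=8
  ##.## -> #   bit 27 = 1  t=1,i=1
  ##.#. -> #   bit 26 = 1  t=0,i=0
  ##..# -> #   bit 25 = 1  t=2,i=2
  ##... -> .   bit 24 = 0  t=1,i=9
  #.### -> .   bit 23 = 0  t=1,i=2
  #.##. -> #   bit 22 = 1  t=0,i=6
  #.#.# -> .   bit 21 = 0  t=0,i=9
  #.#.. -> .   bit 20 = 0  t=0,i=1
  #..## -> .   bit 19 = 0  t=2,i=3
  #..#. -> #   bit 18 = 1  t=0,i=3
  #...# -> #   bit 17 = 1  t=3,i=10
  #.... -> #   bit 16 = 1  t=1,i=10
  .#### -> #   bit 15 = 1  t=3,i=5
  .###. -> .   bit 14 = 0  t=1,i=3
  .##.# -> #   bit 13 = 1  t=0,i=7
  .##.. -> #   bit 12 = 1  t=2,i=1
  .#.## -> .   bit 11 = 0  t=0,i=5
  .#.#. -> .   bit 10 = 0  t=0,i=10
  .#..# -> #   bit 9 = 1  t=0,i=2
  .#... -> .   bit 8 = 0  t=2,i=11
  ..### -> #   bit 7 = 1  t=1,i=17
  ..##. -> #   bit 6 = 1  t=2,i=4
  ..#.# -> #   bit 5 = 1  t=0,i=4
  ..#.. -> #   bit 4 = 1  t=3,i=12
  ...## -> #   bit 3 = 1  t=1,i=16
  ...#. -> .   bit 2 = 0  t=3,i=11
  ....# -> .   bit 1 = 0  t=1,i=15
  ..... -> .   bit 0 = 0  t=1,i=11
  bits 11111110010001111011001011111000 = 4266111736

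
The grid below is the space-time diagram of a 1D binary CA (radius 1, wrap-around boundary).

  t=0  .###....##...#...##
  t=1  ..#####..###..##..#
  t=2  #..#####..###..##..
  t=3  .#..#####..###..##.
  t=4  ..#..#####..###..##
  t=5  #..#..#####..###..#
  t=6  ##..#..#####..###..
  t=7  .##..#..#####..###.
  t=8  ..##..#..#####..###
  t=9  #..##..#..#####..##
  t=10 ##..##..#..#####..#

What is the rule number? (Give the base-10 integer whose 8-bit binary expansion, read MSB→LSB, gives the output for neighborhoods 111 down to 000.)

  ###|#  b7=1 t=0,i=2
  ##.|#  b6=1 t=0,i=3
  #.#|.  b5=0 t=0,i=0
  #..|#  b4=1 t=0,i=4
  .##|.  b3=0 t=0,i=1
  .#.|.  b2=0 t=0,i=13
  ..#|.  b1=0 t=0,i=7
  ...|#  b0=1 t=0,i=5
  bits 11010001 = 209

209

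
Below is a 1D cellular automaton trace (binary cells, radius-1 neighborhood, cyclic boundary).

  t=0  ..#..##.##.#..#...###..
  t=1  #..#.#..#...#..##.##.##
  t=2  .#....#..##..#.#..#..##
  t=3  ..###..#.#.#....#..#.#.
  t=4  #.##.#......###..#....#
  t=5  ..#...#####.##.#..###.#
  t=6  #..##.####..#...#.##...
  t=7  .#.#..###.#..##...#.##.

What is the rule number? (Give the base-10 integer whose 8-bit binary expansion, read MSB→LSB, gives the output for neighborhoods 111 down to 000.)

153

  nb ###: next=#  (t=0,i=19, bit7=1)
  nb ##.: next=.  (t=0,i=6, bit6=0)
  nb #.#: next=.  (t=0,i=7, bit5=0)
  nb #..: next=#  (t=0,i=3, bit4=1)
  nb .##: next=#  (t=0,i=5, bit3=1)
  nb .#.: next=.  (t=0,i=2, bit2=0)
  nb ..#: next=.  (t=0,i=1, bit1=0)
  nb ...: next=#  (t=0,i=0, bit0=1)
  bits 10011001 = 153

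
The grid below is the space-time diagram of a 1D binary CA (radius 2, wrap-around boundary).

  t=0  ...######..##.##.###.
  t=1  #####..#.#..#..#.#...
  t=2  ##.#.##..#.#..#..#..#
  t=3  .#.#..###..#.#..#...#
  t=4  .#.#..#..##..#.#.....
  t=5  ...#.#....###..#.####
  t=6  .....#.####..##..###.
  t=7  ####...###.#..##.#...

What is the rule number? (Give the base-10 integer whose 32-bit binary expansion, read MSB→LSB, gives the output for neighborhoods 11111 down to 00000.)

1656074379

  nb #####: next=.  (t=0,i=5, bit31=0)
  nb ####.: next=#  (t=0,i=7, bit30=1)
  nb ###.#: next=#  (t=2,i=1, bit29=1)
  nb ###..: next=.  (t=0,i=8, bit28=0)
  nb ##.##: next=.  (t=0,i=13, bit27=0)
  nb ##.#.: next=.  (t=2,i=2, bit26=0)
  nb ##..#: next=#  (t=0,i=9, bit25=1)
  nb ##...: next=.  (t=0,i=20, bit24=0)
  nb #.###: next=#  (t=0,i=17, bit23=1)
  nb #.##.: next=.  (t=0,i=14, bit22=0)
  nb #.#.#: next=#  (t=2,i=3, bit21=1)
  nb #.#..: next=#  (t=1,i=9, bit20=1)
  nb #..##: next=.  (t=0,i=10, bit19=0)
  nb #..#.: next=#  (t=1,i=6, bit18=1)
  nb #...#: next=.  (t=1,i=19, bit17=0)
  nb #....: next=#  (t=0,i=0, bit16=1)
  nb .####: next=#  (t=0,i=4, bit15=1)
  nb .###.: next=.  (t=0,i=18, bit14=0)
  nb .##.#: next=#  (t=0,i=12, bit13=1)
  nb .##..: next=#  (t=2,i=6, bit12=1)
  nb .#.##: next=.  (t=2,i=4, bit11=0)
  nb .#.#.: next=.  (t=1,i=8, bit10=0)
  nb .#..#: next=.  (t=1,i=10, bit9=0)
  nb .#...: next=.  (t=1,i=18, bit8=0)
  nb ..###: next=#  (t=0,i=3, bit7=1)
  nb ..##.: next=.  (t=0,i=11, bit6=0)
  nb ..#.#: next=.  (t=1,i=7, bit5=0)
  nb ..#..: next=.  (t=1,i=12, bit4=0)
  nb ...##: next=#  (t=0,i=2, bit3=1)
  nb ...#.: next=.  (t=3,i=19, bit2=0)
  nb ....#: next=#  (t=0,i=1, bit1=1)
  nb .....: next=#  (t=4,i=18, bit0=1)
  bits 01100010101101011011000010001011 = 1656074379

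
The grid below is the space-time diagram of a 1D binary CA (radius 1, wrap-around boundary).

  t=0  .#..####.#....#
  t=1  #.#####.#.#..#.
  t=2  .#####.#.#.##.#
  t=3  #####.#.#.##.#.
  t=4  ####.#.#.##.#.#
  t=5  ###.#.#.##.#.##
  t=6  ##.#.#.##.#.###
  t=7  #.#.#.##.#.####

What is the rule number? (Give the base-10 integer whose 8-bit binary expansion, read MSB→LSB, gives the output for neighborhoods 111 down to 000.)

  ### -> #   bit 7 = 1  t=0,i=5
  ##. -> .   bit 6 = 0  t=0,i=7
  #.# -> #   bit 5 = 1  t=0,i=0
  #.. -> #   bit 4 = 1  t=0,i=2
  .## -> #   bit 3 = 1  t=0,i=4
  .#. -> .   bit 2 = 0  t=0,i=1
  ..# -> #   bit 1 = 1  t=0,i=3
  ... -> .   bit 0 = 0  t=0,i=11
  bits 10111010 = 186

186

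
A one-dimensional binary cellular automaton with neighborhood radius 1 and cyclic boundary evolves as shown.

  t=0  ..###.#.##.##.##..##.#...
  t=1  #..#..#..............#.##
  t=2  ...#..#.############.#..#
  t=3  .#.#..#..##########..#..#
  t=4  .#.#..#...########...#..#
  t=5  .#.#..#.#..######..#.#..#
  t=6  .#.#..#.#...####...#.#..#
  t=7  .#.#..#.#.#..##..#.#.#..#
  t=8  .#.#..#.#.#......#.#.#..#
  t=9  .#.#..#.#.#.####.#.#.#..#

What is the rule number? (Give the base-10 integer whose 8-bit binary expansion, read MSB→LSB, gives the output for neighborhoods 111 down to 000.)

  [7] ### => #  t=0,i=3
  [6] ##. => .  t=0,i=4
  [5] #.# => .  t=0,i=5
  [4] #.. => .  t=0,i=16
  [3] .## => .  t=0,i=2
  [2] .#. => #  t=0,i=6
  [1] ..# => .  t=0,i=1
  [0] ... => #  t=0,i=0
  bits 10000101 = 133

133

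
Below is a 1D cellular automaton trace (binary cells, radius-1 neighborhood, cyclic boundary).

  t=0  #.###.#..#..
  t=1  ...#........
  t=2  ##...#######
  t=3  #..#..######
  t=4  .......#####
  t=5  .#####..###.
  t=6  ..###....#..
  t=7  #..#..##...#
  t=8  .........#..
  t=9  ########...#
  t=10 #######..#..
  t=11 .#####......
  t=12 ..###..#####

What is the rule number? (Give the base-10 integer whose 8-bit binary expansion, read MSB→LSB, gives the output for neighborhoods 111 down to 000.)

  nb ###: next=#  (t=0,i=3, bit7=1)
  nb ##.: next=.  (t=0,i=4, bit6=0)
  nb #.#: next=.  (t=0,i=1, bit5=0)
  nb #..: next=.  (t=0,i=7, bit4=0)
  nb .##: next=.  (t=0,i=2, bit3=0)
  nb .#.: next=.  (t=0,i=0, bit2=0)
  nb ..#: next=.  (t=0,i=8, bit1=0)
  nb ...: next=#  (t=1,i=0, bit0=1)
  bits 10000001 = 129

129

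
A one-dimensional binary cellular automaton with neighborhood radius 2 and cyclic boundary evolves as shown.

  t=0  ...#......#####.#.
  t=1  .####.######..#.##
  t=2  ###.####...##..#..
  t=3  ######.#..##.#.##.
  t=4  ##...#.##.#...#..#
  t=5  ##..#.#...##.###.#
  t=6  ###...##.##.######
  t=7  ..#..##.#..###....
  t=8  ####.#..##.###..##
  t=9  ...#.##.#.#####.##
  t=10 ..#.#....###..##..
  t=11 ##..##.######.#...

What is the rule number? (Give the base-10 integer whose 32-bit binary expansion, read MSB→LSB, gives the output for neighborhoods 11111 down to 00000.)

982567903

  [31] ##### => .  t=0,i=12
  [30] ####. => .  t=0,i=13
  [29] ###.# => #  t=0,i=14
  [28] ###.. => #  t=1,i=11
  [27] ##.## => #  t=1,i=0
  [26] ##.#. => .  t=0,i=15
  [25] ##..# => #  t=1,i=12
  [24] ##... => .  t=2,i=8
  [23] #.### => #  t=1,i=1
  [22] #.##. => .  t=1,i=16
  [21] #.#.# => .  t=3,i=13
  [20] #.#.. => #  t=0,i=16
  [19] #..## => .  t=2,i=17
  [18] #..#. => .  t=1,i=13
  [17] #...# => .  t=2,i=9
  [16] #.... => .  t=0,i=0
  [15] .#### => #  t=0,i=11
  [14] .###. => #  t=2,i=1
  [13] .##.# => .  t=1,i=17
  [12] .##.. => .  t=2,i=12
  [11] .#.## => #  t=1,i=15
  [10] .#.#. => .  t=5,i=5
  [9] .#..# => #  t=2,i=16
  [8] .#... => #  t=0,i=4
  [7] ..### => #  t=0,i=10
  [6] ..##. => #  t=2,i=11
  [5] ..#.# => .  t=1,i=14
  [4] ..#.. => #  t=0,i=3
  [3] ...## => #  t=0,i=9
  [2] ...#. => #  t=0,i=2
  [1] ....# => #  t=0,i=1
  [0] ..... => #  t=0,i=6
  bits 00111010100100001100101111011111 = 982567903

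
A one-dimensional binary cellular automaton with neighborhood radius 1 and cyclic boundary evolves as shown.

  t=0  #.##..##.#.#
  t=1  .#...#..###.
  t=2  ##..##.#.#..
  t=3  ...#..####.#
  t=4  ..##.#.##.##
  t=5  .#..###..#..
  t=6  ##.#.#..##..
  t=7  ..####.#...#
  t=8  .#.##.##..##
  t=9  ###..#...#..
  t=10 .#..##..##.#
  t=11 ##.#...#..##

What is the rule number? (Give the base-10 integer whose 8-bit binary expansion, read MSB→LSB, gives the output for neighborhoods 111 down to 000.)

  ### -> #   bit 7 = 1  t=1,i=9
  ##. -> .   bit 6 = 0  t=0,i=0
  #.# -> #   bit 5 = 1  t=0,i=1
  #.. -> .   bit 4 = 0  t=0,i=4
  .## -> .   bit 3 = 0  t=0,i=2
  .#. -> #   bit 2 = 1  t=0,i=9
  ..# -> #   bit 1 = 1  t=0,i=5
  ... -> .   bit 0 = 0  t=1,i=3
  bits 10100110 = 166

166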